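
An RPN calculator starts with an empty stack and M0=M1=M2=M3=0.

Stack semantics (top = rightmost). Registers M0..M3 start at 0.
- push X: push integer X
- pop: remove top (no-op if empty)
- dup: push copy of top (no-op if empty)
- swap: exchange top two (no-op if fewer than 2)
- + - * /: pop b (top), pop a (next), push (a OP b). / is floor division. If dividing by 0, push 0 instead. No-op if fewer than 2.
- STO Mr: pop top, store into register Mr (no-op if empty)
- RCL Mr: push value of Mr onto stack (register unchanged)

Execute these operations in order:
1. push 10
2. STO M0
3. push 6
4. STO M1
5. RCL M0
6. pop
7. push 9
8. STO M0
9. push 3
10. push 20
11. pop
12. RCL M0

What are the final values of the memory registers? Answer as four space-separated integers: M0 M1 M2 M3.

After op 1 (push 10): stack=[10] mem=[0,0,0,0]
After op 2 (STO M0): stack=[empty] mem=[10,0,0,0]
After op 3 (push 6): stack=[6] mem=[10,0,0,0]
After op 4 (STO M1): stack=[empty] mem=[10,6,0,0]
After op 5 (RCL M0): stack=[10] mem=[10,6,0,0]
After op 6 (pop): stack=[empty] mem=[10,6,0,0]
After op 7 (push 9): stack=[9] mem=[10,6,0,0]
After op 8 (STO M0): stack=[empty] mem=[9,6,0,0]
After op 9 (push 3): stack=[3] mem=[9,6,0,0]
After op 10 (push 20): stack=[3,20] mem=[9,6,0,0]
After op 11 (pop): stack=[3] mem=[9,6,0,0]
After op 12 (RCL M0): stack=[3,9] mem=[9,6,0,0]

Answer: 9 6 0 0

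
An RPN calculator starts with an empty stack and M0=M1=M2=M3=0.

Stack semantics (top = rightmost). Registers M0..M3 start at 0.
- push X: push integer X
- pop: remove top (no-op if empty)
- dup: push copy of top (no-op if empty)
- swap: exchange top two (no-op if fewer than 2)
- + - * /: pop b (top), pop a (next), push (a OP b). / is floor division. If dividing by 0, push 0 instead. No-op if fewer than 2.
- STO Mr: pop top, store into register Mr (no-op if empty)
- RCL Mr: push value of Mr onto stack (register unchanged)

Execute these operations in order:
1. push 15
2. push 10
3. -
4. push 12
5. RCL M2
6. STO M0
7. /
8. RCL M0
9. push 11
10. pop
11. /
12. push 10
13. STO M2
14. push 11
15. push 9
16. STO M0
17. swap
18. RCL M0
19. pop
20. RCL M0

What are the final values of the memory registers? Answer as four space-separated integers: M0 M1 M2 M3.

After op 1 (push 15): stack=[15] mem=[0,0,0,0]
After op 2 (push 10): stack=[15,10] mem=[0,0,0,0]
After op 3 (-): stack=[5] mem=[0,0,0,0]
After op 4 (push 12): stack=[5,12] mem=[0,0,0,0]
After op 5 (RCL M2): stack=[5,12,0] mem=[0,0,0,0]
After op 6 (STO M0): stack=[5,12] mem=[0,0,0,0]
After op 7 (/): stack=[0] mem=[0,0,0,0]
After op 8 (RCL M0): stack=[0,0] mem=[0,0,0,0]
After op 9 (push 11): stack=[0,0,11] mem=[0,0,0,0]
After op 10 (pop): stack=[0,0] mem=[0,0,0,0]
After op 11 (/): stack=[0] mem=[0,0,0,0]
After op 12 (push 10): stack=[0,10] mem=[0,0,0,0]
After op 13 (STO M2): stack=[0] mem=[0,0,10,0]
After op 14 (push 11): stack=[0,11] mem=[0,0,10,0]
After op 15 (push 9): stack=[0,11,9] mem=[0,0,10,0]
After op 16 (STO M0): stack=[0,11] mem=[9,0,10,0]
After op 17 (swap): stack=[11,0] mem=[9,0,10,0]
After op 18 (RCL M0): stack=[11,0,9] mem=[9,0,10,0]
After op 19 (pop): stack=[11,0] mem=[9,0,10,0]
After op 20 (RCL M0): stack=[11,0,9] mem=[9,0,10,0]

Answer: 9 0 10 0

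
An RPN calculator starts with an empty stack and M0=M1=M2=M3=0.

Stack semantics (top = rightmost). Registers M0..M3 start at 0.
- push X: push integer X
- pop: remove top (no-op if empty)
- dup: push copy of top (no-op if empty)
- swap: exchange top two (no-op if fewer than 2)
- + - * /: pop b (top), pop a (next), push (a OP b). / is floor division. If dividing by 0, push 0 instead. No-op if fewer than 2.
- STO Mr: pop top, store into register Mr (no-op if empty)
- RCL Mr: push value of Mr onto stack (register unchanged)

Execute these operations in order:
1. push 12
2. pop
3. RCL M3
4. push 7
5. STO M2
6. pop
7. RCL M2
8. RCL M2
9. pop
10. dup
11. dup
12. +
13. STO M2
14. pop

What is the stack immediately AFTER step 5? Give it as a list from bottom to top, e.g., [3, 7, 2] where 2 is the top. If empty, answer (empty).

After op 1 (push 12): stack=[12] mem=[0,0,0,0]
After op 2 (pop): stack=[empty] mem=[0,0,0,0]
After op 3 (RCL M3): stack=[0] mem=[0,0,0,0]
After op 4 (push 7): stack=[0,7] mem=[0,0,0,0]
After op 5 (STO M2): stack=[0] mem=[0,0,7,0]

[0]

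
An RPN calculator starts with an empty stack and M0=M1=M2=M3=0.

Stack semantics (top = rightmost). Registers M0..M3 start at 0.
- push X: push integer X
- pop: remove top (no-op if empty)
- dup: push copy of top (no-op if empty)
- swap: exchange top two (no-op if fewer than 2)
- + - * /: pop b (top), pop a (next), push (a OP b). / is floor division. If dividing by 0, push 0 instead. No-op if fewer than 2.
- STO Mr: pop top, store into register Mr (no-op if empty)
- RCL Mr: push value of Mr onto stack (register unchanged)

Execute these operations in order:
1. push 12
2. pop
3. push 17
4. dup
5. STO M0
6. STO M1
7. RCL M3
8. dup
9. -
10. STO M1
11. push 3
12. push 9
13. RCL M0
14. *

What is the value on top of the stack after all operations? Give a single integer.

After op 1 (push 12): stack=[12] mem=[0,0,0,0]
After op 2 (pop): stack=[empty] mem=[0,0,0,0]
After op 3 (push 17): stack=[17] mem=[0,0,0,0]
After op 4 (dup): stack=[17,17] mem=[0,0,0,0]
After op 5 (STO M0): stack=[17] mem=[17,0,0,0]
After op 6 (STO M1): stack=[empty] mem=[17,17,0,0]
After op 7 (RCL M3): stack=[0] mem=[17,17,0,0]
After op 8 (dup): stack=[0,0] mem=[17,17,0,0]
After op 9 (-): stack=[0] mem=[17,17,0,0]
After op 10 (STO M1): stack=[empty] mem=[17,0,0,0]
After op 11 (push 3): stack=[3] mem=[17,0,0,0]
After op 12 (push 9): stack=[3,9] mem=[17,0,0,0]
After op 13 (RCL M0): stack=[3,9,17] mem=[17,0,0,0]
After op 14 (*): stack=[3,153] mem=[17,0,0,0]

Answer: 153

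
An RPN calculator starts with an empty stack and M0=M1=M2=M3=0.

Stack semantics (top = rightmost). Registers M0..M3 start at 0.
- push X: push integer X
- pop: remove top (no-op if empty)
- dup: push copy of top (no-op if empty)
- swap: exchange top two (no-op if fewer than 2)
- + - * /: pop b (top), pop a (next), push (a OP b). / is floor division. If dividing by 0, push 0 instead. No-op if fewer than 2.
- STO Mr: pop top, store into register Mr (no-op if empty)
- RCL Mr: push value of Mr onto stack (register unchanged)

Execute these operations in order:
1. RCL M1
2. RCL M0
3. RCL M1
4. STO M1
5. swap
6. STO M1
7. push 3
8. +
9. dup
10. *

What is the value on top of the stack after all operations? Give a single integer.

After op 1 (RCL M1): stack=[0] mem=[0,0,0,0]
After op 2 (RCL M0): stack=[0,0] mem=[0,0,0,0]
After op 3 (RCL M1): stack=[0,0,0] mem=[0,0,0,0]
After op 4 (STO M1): stack=[0,0] mem=[0,0,0,0]
After op 5 (swap): stack=[0,0] mem=[0,0,0,0]
After op 6 (STO M1): stack=[0] mem=[0,0,0,0]
After op 7 (push 3): stack=[0,3] mem=[0,0,0,0]
After op 8 (+): stack=[3] mem=[0,0,0,0]
After op 9 (dup): stack=[3,3] mem=[0,0,0,0]
After op 10 (*): stack=[9] mem=[0,0,0,0]

Answer: 9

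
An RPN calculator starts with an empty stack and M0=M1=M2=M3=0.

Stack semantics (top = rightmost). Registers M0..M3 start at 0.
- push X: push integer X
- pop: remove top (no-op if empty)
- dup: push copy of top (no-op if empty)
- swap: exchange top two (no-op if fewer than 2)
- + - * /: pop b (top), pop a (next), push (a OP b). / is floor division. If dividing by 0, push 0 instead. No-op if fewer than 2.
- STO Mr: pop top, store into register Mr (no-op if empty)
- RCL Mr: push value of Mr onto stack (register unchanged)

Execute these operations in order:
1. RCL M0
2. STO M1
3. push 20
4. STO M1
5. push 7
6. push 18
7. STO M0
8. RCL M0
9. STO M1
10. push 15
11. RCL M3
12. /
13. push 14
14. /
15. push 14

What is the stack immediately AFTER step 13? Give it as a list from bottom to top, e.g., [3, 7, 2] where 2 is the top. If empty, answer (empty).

After op 1 (RCL M0): stack=[0] mem=[0,0,0,0]
After op 2 (STO M1): stack=[empty] mem=[0,0,0,0]
After op 3 (push 20): stack=[20] mem=[0,0,0,0]
After op 4 (STO M1): stack=[empty] mem=[0,20,0,0]
After op 5 (push 7): stack=[7] mem=[0,20,0,0]
After op 6 (push 18): stack=[7,18] mem=[0,20,0,0]
After op 7 (STO M0): stack=[7] mem=[18,20,0,0]
After op 8 (RCL M0): stack=[7,18] mem=[18,20,0,0]
After op 9 (STO M1): stack=[7] mem=[18,18,0,0]
After op 10 (push 15): stack=[7,15] mem=[18,18,0,0]
After op 11 (RCL M3): stack=[7,15,0] mem=[18,18,0,0]
After op 12 (/): stack=[7,0] mem=[18,18,0,0]
After op 13 (push 14): stack=[7,0,14] mem=[18,18,0,0]

[7, 0, 14]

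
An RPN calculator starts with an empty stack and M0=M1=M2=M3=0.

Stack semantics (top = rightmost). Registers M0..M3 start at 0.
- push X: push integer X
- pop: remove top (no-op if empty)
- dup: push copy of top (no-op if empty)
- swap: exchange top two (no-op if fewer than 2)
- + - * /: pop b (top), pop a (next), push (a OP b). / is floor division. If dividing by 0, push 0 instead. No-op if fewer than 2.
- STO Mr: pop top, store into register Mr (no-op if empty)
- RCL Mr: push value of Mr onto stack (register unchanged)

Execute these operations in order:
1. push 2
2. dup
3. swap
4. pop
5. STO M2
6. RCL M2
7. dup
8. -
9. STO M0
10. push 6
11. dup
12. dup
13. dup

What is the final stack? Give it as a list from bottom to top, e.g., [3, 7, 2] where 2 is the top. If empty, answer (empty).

Answer: [6, 6, 6, 6]

Derivation:
After op 1 (push 2): stack=[2] mem=[0,0,0,0]
After op 2 (dup): stack=[2,2] mem=[0,0,0,0]
After op 3 (swap): stack=[2,2] mem=[0,0,0,0]
After op 4 (pop): stack=[2] mem=[0,0,0,0]
After op 5 (STO M2): stack=[empty] mem=[0,0,2,0]
After op 6 (RCL M2): stack=[2] mem=[0,0,2,0]
After op 7 (dup): stack=[2,2] mem=[0,0,2,0]
After op 8 (-): stack=[0] mem=[0,0,2,0]
After op 9 (STO M0): stack=[empty] mem=[0,0,2,0]
After op 10 (push 6): stack=[6] mem=[0,0,2,0]
After op 11 (dup): stack=[6,6] mem=[0,0,2,0]
After op 12 (dup): stack=[6,6,6] mem=[0,0,2,0]
After op 13 (dup): stack=[6,6,6,6] mem=[0,0,2,0]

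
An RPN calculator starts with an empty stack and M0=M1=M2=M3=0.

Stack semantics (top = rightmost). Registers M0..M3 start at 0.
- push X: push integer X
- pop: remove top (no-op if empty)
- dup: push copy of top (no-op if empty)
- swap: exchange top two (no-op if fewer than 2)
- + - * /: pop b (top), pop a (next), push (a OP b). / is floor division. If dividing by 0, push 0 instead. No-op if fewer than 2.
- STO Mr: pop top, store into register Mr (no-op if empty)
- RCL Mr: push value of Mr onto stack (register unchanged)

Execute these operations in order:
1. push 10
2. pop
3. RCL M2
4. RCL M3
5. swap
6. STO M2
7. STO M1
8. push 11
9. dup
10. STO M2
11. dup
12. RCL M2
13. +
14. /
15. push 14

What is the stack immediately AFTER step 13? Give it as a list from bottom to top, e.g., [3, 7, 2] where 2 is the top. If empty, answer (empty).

After op 1 (push 10): stack=[10] mem=[0,0,0,0]
After op 2 (pop): stack=[empty] mem=[0,0,0,0]
After op 3 (RCL M2): stack=[0] mem=[0,0,0,0]
After op 4 (RCL M3): stack=[0,0] mem=[0,0,0,0]
After op 5 (swap): stack=[0,0] mem=[0,0,0,0]
After op 6 (STO M2): stack=[0] mem=[0,0,0,0]
After op 7 (STO M1): stack=[empty] mem=[0,0,0,0]
After op 8 (push 11): stack=[11] mem=[0,0,0,0]
After op 9 (dup): stack=[11,11] mem=[0,0,0,0]
After op 10 (STO M2): stack=[11] mem=[0,0,11,0]
After op 11 (dup): stack=[11,11] mem=[0,0,11,0]
After op 12 (RCL M2): stack=[11,11,11] mem=[0,0,11,0]
After op 13 (+): stack=[11,22] mem=[0,0,11,0]

[11, 22]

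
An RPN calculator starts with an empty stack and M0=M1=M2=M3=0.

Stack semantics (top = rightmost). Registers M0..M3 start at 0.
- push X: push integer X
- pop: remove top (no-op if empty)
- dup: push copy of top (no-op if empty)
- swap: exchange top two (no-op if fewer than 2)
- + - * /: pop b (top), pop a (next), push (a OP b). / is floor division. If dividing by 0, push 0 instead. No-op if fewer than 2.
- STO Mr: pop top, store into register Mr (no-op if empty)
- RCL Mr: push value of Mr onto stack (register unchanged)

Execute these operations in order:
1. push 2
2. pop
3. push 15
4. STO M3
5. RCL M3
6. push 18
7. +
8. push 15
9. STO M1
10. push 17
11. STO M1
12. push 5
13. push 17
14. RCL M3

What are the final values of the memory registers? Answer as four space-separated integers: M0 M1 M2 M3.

After op 1 (push 2): stack=[2] mem=[0,0,0,0]
After op 2 (pop): stack=[empty] mem=[0,0,0,0]
After op 3 (push 15): stack=[15] mem=[0,0,0,0]
After op 4 (STO M3): stack=[empty] mem=[0,0,0,15]
After op 5 (RCL M3): stack=[15] mem=[0,0,0,15]
After op 6 (push 18): stack=[15,18] mem=[0,0,0,15]
After op 7 (+): stack=[33] mem=[0,0,0,15]
After op 8 (push 15): stack=[33,15] mem=[0,0,0,15]
After op 9 (STO M1): stack=[33] mem=[0,15,0,15]
After op 10 (push 17): stack=[33,17] mem=[0,15,0,15]
After op 11 (STO M1): stack=[33] mem=[0,17,0,15]
After op 12 (push 5): stack=[33,5] mem=[0,17,0,15]
After op 13 (push 17): stack=[33,5,17] mem=[0,17,0,15]
After op 14 (RCL M3): stack=[33,5,17,15] mem=[0,17,0,15]

Answer: 0 17 0 15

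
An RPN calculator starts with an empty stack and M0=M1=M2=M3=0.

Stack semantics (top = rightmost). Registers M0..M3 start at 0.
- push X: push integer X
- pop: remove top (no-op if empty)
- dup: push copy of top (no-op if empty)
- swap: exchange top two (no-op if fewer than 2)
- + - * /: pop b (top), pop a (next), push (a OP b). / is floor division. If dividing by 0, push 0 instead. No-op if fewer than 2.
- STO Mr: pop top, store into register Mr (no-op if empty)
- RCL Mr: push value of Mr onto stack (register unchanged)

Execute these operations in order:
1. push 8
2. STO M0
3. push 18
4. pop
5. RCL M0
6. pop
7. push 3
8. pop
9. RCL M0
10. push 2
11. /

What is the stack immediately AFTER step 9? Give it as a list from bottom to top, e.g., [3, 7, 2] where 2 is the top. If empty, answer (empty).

After op 1 (push 8): stack=[8] mem=[0,0,0,0]
After op 2 (STO M0): stack=[empty] mem=[8,0,0,0]
After op 3 (push 18): stack=[18] mem=[8,0,0,0]
After op 4 (pop): stack=[empty] mem=[8,0,0,0]
After op 5 (RCL M0): stack=[8] mem=[8,0,0,0]
After op 6 (pop): stack=[empty] mem=[8,0,0,0]
After op 7 (push 3): stack=[3] mem=[8,0,0,0]
After op 8 (pop): stack=[empty] mem=[8,0,0,0]
After op 9 (RCL M0): stack=[8] mem=[8,0,0,0]

[8]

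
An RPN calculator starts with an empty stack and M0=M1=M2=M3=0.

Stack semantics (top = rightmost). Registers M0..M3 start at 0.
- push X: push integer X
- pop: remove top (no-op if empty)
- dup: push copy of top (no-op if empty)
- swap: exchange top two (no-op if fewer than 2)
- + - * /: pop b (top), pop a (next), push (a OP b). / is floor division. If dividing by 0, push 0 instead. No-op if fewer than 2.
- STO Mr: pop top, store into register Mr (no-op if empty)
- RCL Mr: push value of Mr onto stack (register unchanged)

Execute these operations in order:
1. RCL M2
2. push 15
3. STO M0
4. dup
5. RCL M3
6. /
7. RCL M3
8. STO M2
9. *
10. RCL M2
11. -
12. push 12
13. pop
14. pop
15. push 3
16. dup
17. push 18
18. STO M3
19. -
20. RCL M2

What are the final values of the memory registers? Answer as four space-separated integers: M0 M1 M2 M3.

After op 1 (RCL M2): stack=[0] mem=[0,0,0,0]
After op 2 (push 15): stack=[0,15] mem=[0,0,0,0]
After op 3 (STO M0): stack=[0] mem=[15,0,0,0]
After op 4 (dup): stack=[0,0] mem=[15,0,0,0]
After op 5 (RCL M3): stack=[0,0,0] mem=[15,0,0,0]
After op 6 (/): stack=[0,0] mem=[15,0,0,0]
After op 7 (RCL M3): stack=[0,0,0] mem=[15,0,0,0]
After op 8 (STO M2): stack=[0,0] mem=[15,0,0,0]
After op 9 (*): stack=[0] mem=[15,0,0,0]
After op 10 (RCL M2): stack=[0,0] mem=[15,0,0,0]
After op 11 (-): stack=[0] mem=[15,0,0,0]
After op 12 (push 12): stack=[0,12] mem=[15,0,0,0]
After op 13 (pop): stack=[0] mem=[15,0,0,0]
After op 14 (pop): stack=[empty] mem=[15,0,0,0]
After op 15 (push 3): stack=[3] mem=[15,0,0,0]
After op 16 (dup): stack=[3,3] mem=[15,0,0,0]
After op 17 (push 18): stack=[3,3,18] mem=[15,0,0,0]
After op 18 (STO M3): stack=[3,3] mem=[15,0,0,18]
After op 19 (-): stack=[0] mem=[15,0,0,18]
After op 20 (RCL M2): stack=[0,0] mem=[15,0,0,18]

Answer: 15 0 0 18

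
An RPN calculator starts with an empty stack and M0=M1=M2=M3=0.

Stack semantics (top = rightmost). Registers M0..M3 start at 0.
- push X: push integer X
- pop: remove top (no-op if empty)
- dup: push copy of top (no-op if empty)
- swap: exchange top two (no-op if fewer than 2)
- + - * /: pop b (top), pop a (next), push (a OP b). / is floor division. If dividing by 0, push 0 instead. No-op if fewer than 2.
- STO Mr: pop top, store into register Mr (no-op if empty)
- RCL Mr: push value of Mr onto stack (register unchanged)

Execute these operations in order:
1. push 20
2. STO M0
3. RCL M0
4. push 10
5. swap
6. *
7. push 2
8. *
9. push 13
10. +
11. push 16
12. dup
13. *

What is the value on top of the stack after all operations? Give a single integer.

After op 1 (push 20): stack=[20] mem=[0,0,0,0]
After op 2 (STO M0): stack=[empty] mem=[20,0,0,0]
After op 3 (RCL M0): stack=[20] mem=[20,0,0,0]
After op 4 (push 10): stack=[20,10] mem=[20,0,0,0]
After op 5 (swap): stack=[10,20] mem=[20,0,0,0]
After op 6 (*): stack=[200] mem=[20,0,0,0]
After op 7 (push 2): stack=[200,2] mem=[20,0,0,0]
After op 8 (*): stack=[400] mem=[20,0,0,0]
After op 9 (push 13): stack=[400,13] mem=[20,0,0,0]
After op 10 (+): stack=[413] mem=[20,0,0,0]
After op 11 (push 16): stack=[413,16] mem=[20,0,0,0]
After op 12 (dup): stack=[413,16,16] mem=[20,0,0,0]
After op 13 (*): stack=[413,256] mem=[20,0,0,0]

Answer: 256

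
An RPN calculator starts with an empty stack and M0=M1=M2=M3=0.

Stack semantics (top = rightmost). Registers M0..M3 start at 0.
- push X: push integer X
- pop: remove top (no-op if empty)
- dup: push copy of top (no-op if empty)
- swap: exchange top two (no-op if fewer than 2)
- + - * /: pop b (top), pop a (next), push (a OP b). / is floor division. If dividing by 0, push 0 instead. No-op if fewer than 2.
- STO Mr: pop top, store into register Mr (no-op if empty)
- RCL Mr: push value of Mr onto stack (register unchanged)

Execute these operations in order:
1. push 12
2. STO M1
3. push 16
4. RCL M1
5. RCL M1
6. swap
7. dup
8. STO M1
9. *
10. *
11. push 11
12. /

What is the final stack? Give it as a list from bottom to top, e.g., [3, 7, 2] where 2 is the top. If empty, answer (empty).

After op 1 (push 12): stack=[12] mem=[0,0,0,0]
After op 2 (STO M1): stack=[empty] mem=[0,12,0,0]
After op 3 (push 16): stack=[16] mem=[0,12,0,0]
After op 4 (RCL M1): stack=[16,12] mem=[0,12,0,0]
After op 5 (RCL M1): stack=[16,12,12] mem=[0,12,0,0]
After op 6 (swap): stack=[16,12,12] mem=[0,12,0,0]
After op 7 (dup): stack=[16,12,12,12] mem=[0,12,0,0]
After op 8 (STO M1): stack=[16,12,12] mem=[0,12,0,0]
After op 9 (*): stack=[16,144] mem=[0,12,0,0]
After op 10 (*): stack=[2304] mem=[0,12,0,0]
After op 11 (push 11): stack=[2304,11] mem=[0,12,0,0]
After op 12 (/): stack=[209] mem=[0,12,0,0]

Answer: [209]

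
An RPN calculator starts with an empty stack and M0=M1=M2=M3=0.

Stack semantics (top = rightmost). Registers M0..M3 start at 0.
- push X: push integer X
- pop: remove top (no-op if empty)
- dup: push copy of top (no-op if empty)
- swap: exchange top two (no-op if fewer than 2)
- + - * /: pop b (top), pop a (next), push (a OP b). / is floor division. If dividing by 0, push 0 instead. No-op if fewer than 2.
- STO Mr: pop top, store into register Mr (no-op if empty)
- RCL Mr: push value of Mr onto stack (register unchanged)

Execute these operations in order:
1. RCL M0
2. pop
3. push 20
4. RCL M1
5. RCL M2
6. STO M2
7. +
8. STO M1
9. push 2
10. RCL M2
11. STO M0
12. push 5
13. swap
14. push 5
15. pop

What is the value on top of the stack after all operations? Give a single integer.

After op 1 (RCL M0): stack=[0] mem=[0,0,0,0]
After op 2 (pop): stack=[empty] mem=[0,0,0,0]
After op 3 (push 20): stack=[20] mem=[0,0,0,0]
After op 4 (RCL M1): stack=[20,0] mem=[0,0,0,0]
After op 5 (RCL M2): stack=[20,0,0] mem=[0,0,0,0]
After op 6 (STO M2): stack=[20,0] mem=[0,0,0,0]
After op 7 (+): stack=[20] mem=[0,0,0,0]
After op 8 (STO M1): stack=[empty] mem=[0,20,0,0]
After op 9 (push 2): stack=[2] mem=[0,20,0,0]
After op 10 (RCL M2): stack=[2,0] mem=[0,20,0,0]
After op 11 (STO M0): stack=[2] mem=[0,20,0,0]
After op 12 (push 5): stack=[2,5] mem=[0,20,0,0]
After op 13 (swap): stack=[5,2] mem=[0,20,0,0]
After op 14 (push 5): stack=[5,2,5] mem=[0,20,0,0]
After op 15 (pop): stack=[5,2] mem=[0,20,0,0]

Answer: 2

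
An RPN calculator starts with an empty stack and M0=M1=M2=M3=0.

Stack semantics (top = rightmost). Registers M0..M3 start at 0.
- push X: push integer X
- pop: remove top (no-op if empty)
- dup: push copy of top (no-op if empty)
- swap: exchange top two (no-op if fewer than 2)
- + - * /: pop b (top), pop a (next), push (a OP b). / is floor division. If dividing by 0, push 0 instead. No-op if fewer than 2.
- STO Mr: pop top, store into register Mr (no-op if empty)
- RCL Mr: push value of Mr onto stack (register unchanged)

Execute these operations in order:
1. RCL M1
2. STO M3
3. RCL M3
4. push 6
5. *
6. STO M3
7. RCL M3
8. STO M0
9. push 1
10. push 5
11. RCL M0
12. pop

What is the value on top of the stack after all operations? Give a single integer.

After op 1 (RCL M1): stack=[0] mem=[0,0,0,0]
After op 2 (STO M3): stack=[empty] mem=[0,0,0,0]
After op 3 (RCL M3): stack=[0] mem=[0,0,0,0]
After op 4 (push 6): stack=[0,6] mem=[0,0,0,0]
After op 5 (*): stack=[0] mem=[0,0,0,0]
After op 6 (STO M3): stack=[empty] mem=[0,0,0,0]
After op 7 (RCL M3): stack=[0] mem=[0,0,0,0]
After op 8 (STO M0): stack=[empty] mem=[0,0,0,0]
After op 9 (push 1): stack=[1] mem=[0,0,0,0]
After op 10 (push 5): stack=[1,5] mem=[0,0,0,0]
After op 11 (RCL M0): stack=[1,5,0] mem=[0,0,0,0]
After op 12 (pop): stack=[1,5] mem=[0,0,0,0]

Answer: 5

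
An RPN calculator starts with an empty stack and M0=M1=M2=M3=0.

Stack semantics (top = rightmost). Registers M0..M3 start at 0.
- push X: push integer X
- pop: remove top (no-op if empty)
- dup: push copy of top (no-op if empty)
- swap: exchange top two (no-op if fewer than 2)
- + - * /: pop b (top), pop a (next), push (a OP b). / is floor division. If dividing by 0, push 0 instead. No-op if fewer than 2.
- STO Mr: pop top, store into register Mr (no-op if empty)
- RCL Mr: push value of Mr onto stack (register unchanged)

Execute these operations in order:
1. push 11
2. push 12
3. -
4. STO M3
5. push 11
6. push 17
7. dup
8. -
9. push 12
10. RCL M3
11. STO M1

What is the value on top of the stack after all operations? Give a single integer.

Answer: 12

Derivation:
After op 1 (push 11): stack=[11] mem=[0,0,0,0]
After op 2 (push 12): stack=[11,12] mem=[0,0,0,0]
After op 3 (-): stack=[-1] mem=[0,0,0,0]
After op 4 (STO M3): stack=[empty] mem=[0,0,0,-1]
After op 5 (push 11): stack=[11] mem=[0,0,0,-1]
After op 6 (push 17): stack=[11,17] mem=[0,0,0,-1]
After op 7 (dup): stack=[11,17,17] mem=[0,0,0,-1]
After op 8 (-): stack=[11,0] mem=[0,0,0,-1]
After op 9 (push 12): stack=[11,0,12] mem=[0,0,0,-1]
After op 10 (RCL M3): stack=[11,0,12,-1] mem=[0,0,0,-1]
After op 11 (STO M1): stack=[11,0,12] mem=[0,-1,0,-1]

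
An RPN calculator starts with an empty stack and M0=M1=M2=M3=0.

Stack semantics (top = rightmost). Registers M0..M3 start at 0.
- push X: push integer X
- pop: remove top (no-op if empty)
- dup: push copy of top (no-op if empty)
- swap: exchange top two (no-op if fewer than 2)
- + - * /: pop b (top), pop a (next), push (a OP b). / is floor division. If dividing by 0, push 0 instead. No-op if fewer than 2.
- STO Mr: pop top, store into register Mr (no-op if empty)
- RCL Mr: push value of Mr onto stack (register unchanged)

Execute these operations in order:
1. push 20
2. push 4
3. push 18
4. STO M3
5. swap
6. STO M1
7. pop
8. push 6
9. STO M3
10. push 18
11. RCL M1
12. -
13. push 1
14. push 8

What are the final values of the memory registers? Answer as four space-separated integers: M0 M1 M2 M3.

After op 1 (push 20): stack=[20] mem=[0,0,0,0]
After op 2 (push 4): stack=[20,4] mem=[0,0,0,0]
After op 3 (push 18): stack=[20,4,18] mem=[0,0,0,0]
After op 4 (STO M3): stack=[20,4] mem=[0,0,0,18]
After op 5 (swap): stack=[4,20] mem=[0,0,0,18]
After op 6 (STO M1): stack=[4] mem=[0,20,0,18]
After op 7 (pop): stack=[empty] mem=[0,20,0,18]
After op 8 (push 6): stack=[6] mem=[0,20,0,18]
After op 9 (STO M3): stack=[empty] mem=[0,20,0,6]
After op 10 (push 18): stack=[18] mem=[0,20,0,6]
After op 11 (RCL M1): stack=[18,20] mem=[0,20,0,6]
After op 12 (-): stack=[-2] mem=[0,20,0,6]
After op 13 (push 1): stack=[-2,1] mem=[0,20,0,6]
After op 14 (push 8): stack=[-2,1,8] mem=[0,20,0,6]

Answer: 0 20 0 6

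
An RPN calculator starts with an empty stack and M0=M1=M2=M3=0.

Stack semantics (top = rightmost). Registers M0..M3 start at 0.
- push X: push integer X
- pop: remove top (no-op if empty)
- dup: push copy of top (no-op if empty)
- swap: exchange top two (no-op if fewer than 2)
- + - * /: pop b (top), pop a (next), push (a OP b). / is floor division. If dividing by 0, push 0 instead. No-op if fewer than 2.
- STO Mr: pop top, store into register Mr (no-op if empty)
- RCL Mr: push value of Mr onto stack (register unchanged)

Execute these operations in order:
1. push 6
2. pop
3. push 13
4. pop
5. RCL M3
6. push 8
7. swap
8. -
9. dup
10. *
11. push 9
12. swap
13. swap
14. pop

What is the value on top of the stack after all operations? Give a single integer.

Answer: 64

Derivation:
After op 1 (push 6): stack=[6] mem=[0,0,0,0]
After op 2 (pop): stack=[empty] mem=[0,0,0,0]
After op 3 (push 13): stack=[13] mem=[0,0,0,0]
After op 4 (pop): stack=[empty] mem=[0,0,0,0]
After op 5 (RCL M3): stack=[0] mem=[0,0,0,0]
After op 6 (push 8): stack=[0,8] mem=[0,0,0,0]
After op 7 (swap): stack=[8,0] mem=[0,0,0,0]
After op 8 (-): stack=[8] mem=[0,0,0,0]
After op 9 (dup): stack=[8,8] mem=[0,0,0,0]
After op 10 (*): stack=[64] mem=[0,0,0,0]
After op 11 (push 9): stack=[64,9] mem=[0,0,0,0]
After op 12 (swap): stack=[9,64] mem=[0,0,0,0]
After op 13 (swap): stack=[64,9] mem=[0,0,0,0]
After op 14 (pop): stack=[64] mem=[0,0,0,0]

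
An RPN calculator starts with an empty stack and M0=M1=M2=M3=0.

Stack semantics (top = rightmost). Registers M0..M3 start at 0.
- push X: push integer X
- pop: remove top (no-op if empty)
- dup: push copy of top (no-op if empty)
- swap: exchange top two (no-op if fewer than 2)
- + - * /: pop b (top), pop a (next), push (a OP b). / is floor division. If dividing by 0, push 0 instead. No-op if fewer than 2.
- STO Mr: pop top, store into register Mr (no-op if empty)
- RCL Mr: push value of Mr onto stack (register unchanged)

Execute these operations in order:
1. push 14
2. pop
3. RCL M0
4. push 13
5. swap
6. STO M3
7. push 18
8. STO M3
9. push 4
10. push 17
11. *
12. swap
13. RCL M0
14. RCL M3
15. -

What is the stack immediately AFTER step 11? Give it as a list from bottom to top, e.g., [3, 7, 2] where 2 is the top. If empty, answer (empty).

After op 1 (push 14): stack=[14] mem=[0,0,0,0]
After op 2 (pop): stack=[empty] mem=[0,0,0,0]
After op 3 (RCL M0): stack=[0] mem=[0,0,0,0]
After op 4 (push 13): stack=[0,13] mem=[0,0,0,0]
After op 5 (swap): stack=[13,0] mem=[0,0,0,0]
After op 6 (STO M3): stack=[13] mem=[0,0,0,0]
After op 7 (push 18): stack=[13,18] mem=[0,0,0,0]
After op 8 (STO M3): stack=[13] mem=[0,0,0,18]
After op 9 (push 4): stack=[13,4] mem=[0,0,0,18]
After op 10 (push 17): stack=[13,4,17] mem=[0,0,0,18]
After op 11 (*): stack=[13,68] mem=[0,0,0,18]

[13, 68]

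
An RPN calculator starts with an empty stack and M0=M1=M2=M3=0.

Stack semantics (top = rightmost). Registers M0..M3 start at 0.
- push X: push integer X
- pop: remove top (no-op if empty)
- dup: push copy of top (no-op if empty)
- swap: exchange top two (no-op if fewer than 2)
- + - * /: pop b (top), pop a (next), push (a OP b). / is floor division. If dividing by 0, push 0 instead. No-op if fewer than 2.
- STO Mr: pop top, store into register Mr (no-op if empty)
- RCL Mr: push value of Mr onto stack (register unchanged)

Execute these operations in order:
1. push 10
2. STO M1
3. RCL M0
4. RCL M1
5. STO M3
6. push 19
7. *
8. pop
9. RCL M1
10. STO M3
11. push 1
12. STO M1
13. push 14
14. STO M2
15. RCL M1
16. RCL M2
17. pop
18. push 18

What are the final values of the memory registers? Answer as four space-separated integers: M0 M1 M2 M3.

Answer: 0 1 14 10

Derivation:
After op 1 (push 10): stack=[10] mem=[0,0,0,0]
After op 2 (STO M1): stack=[empty] mem=[0,10,0,0]
After op 3 (RCL M0): stack=[0] mem=[0,10,0,0]
After op 4 (RCL M1): stack=[0,10] mem=[0,10,0,0]
After op 5 (STO M3): stack=[0] mem=[0,10,0,10]
After op 6 (push 19): stack=[0,19] mem=[0,10,0,10]
After op 7 (*): stack=[0] mem=[0,10,0,10]
After op 8 (pop): stack=[empty] mem=[0,10,0,10]
After op 9 (RCL M1): stack=[10] mem=[0,10,0,10]
After op 10 (STO M3): stack=[empty] mem=[0,10,0,10]
After op 11 (push 1): stack=[1] mem=[0,10,0,10]
After op 12 (STO M1): stack=[empty] mem=[0,1,0,10]
After op 13 (push 14): stack=[14] mem=[0,1,0,10]
After op 14 (STO M2): stack=[empty] mem=[0,1,14,10]
After op 15 (RCL M1): stack=[1] mem=[0,1,14,10]
After op 16 (RCL M2): stack=[1,14] mem=[0,1,14,10]
After op 17 (pop): stack=[1] mem=[0,1,14,10]
After op 18 (push 18): stack=[1,18] mem=[0,1,14,10]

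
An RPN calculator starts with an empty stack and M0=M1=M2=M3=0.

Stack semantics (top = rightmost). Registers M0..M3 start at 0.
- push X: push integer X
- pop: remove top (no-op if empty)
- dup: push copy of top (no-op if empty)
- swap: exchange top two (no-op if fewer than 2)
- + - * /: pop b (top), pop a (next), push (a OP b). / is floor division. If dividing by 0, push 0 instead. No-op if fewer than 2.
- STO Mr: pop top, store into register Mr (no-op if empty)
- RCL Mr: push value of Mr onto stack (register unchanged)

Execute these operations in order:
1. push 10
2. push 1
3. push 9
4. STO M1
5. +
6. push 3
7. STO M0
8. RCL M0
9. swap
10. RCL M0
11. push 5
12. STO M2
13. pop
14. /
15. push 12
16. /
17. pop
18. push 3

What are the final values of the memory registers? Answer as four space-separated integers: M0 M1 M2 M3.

After op 1 (push 10): stack=[10] mem=[0,0,0,0]
After op 2 (push 1): stack=[10,1] mem=[0,0,0,0]
After op 3 (push 9): stack=[10,1,9] mem=[0,0,0,0]
After op 4 (STO M1): stack=[10,1] mem=[0,9,0,0]
After op 5 (+): stack=[11] mem=[0,9,0,0]
After op 6 (push 3): stack=[11,3] mem=[0,9,0,0]
After op 7 (STO M0): stack=[11] mem=[3,9,0,0]
After op 8 (RCL M0): stack=[11,3] mem=[3,9,0,0]
After op 9 (swap): stack=[3,11] mem=[3,9,0,0]
After op 10 (RCL M0): stack=[3,11,3] mem=[3,9,0,0]
After op 11 (push 5): stack=[3,11,3,5] mem=[3,9,0,0]
After op 12 (STO M2): stack=[3,11,3] mem=[3,9,5,0]
After op 13 (pop): stack=[3,11] mem=[3,9,5,0]
After op 14 (/): stack=[0] mem=[3,9,5,0]
After op 15 (push 12): stack=[0,12] mem=[3,9,5,0]
After op 16 (/): stack=[0] mem=[3,9,5,0]
After op 17 (pop): stack=[empty] mem=[3,9,5,0]
After op 18 (push 3): stack=[3] mem=[3,9,5,0]

Answer: 3 9 5 0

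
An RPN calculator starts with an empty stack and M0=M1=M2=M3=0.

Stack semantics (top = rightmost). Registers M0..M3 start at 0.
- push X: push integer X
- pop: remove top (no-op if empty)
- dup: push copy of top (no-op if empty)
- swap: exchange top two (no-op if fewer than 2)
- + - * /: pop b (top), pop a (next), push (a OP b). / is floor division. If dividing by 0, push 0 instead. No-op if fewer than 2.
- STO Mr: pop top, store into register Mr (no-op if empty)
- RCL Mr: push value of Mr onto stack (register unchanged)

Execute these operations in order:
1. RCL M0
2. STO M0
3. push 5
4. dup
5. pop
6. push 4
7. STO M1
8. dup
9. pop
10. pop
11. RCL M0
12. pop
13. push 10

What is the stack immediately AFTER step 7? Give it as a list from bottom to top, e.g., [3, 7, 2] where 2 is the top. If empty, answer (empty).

After op 1 (RCL M0): stack=[0] mem=[0,0,0,0]
After op 2 (STO M0): stack=[empty] mem=[0,0,0,0]
After op 3 (push 5): stack=[5] mem=[0,0,0,0]
After op 4 (dup): stack=[5,5] mem=[0,0,0,0]
After op 5 (pop): stack=[5] mem=[0,0,0,0]
After op 6 (push 4): stack=[5,4] mem=[0,0,0,0]
After op 7 (STO M1): stack=[5] mem=[0,4,0,0]

[5]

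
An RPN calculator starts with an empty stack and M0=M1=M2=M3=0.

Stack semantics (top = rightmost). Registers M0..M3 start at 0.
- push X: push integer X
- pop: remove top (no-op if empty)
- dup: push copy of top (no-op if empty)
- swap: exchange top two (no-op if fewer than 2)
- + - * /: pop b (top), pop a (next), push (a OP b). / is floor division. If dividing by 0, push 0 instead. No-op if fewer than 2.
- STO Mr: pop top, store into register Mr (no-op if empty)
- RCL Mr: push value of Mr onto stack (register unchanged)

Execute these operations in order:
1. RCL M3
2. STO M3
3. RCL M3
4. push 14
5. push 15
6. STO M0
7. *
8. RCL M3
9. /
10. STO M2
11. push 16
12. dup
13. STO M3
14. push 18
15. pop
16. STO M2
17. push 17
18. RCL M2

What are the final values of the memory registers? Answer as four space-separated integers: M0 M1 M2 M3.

Answer: 15 0 16 16

Derivation:
After op 1 (RCL M3): stack=[0] mem=[0,0,0,0]
After op 2 (STO M3): stack=[empty] mem=[0,0,0,0]
After op 3 (RCL M3): stack=[0] mem=[0,0,0,0]
After op 4 (push 14): stack=[0,14] mem=[0,0,0,0]
After op 5 (push 15): stack=[0,14,15] mem=[0,0,0,0]
After op 6 (STO M0): stack=[0,14] mem=[15,0,0,0]
After op 7 (*): stack=[0] mem=[15,0,0,0]
After op 8 (RCL M3): stack=[0,0] mem=[15,0,0,0]
After op 9 (/): stack=[0] mem=[15,0,0,0]
After op 10 (STO M2): stack=[empty] mem=[15,0,0,0]
After op 11 (push 16): stack=[16] mem=[15,0,0,0]
After op 12 (dup): stack=[16,16] mem=[15,0,0,0]
After op 13 (STO M3): stack=[16] mem=[15,0,0,16]
After op 14 (push 18): stack=[16,18] mem=[15,0,0,16]
After op 15 (pop): stack=[16] mem=[15,0,0,16]
After op 16 (STO M2): stack=[empty] mem=[15,0,16,16]
After op 17 (push 17): stack=[17] mem=[15,0,16,16]
After op 18 (RCL M2): stack=[17,16] mem=[15,0,16,16]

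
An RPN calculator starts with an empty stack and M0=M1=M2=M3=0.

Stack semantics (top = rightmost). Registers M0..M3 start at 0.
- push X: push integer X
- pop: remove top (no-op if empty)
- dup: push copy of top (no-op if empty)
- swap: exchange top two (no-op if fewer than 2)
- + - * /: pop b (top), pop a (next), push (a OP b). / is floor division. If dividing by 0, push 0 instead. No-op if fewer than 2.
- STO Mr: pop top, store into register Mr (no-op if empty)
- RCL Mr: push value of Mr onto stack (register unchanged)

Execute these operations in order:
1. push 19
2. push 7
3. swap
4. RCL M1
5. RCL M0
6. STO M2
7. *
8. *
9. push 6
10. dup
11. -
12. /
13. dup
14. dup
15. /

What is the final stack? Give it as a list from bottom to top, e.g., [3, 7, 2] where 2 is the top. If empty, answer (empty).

Answer: [0, 0]

Derivation:
After op 1 (push 19): stack=[19] mem=[0,0,0,0]
After op 2 (push 7): stack=[19,7] mem=[0,0,0,0]
After op 3 (swap): stack=[7,19] mem=[0,0,0,0]
After op 4 (RCL M1): stack=[7,19,0] mem=[0,0,0,0]
After op 5 (RCL M0): stack=[7,19,0,0] mem=[0,0,0,0]
After op 6 (STO M2): stack=[7,19,0] mem=[0,0,0,0]
After op 7 (*): stack=[7,0] mem=[0,0,0,0]
After op 8 (*): stack=[0] mem=[0,0,0,0]
After op 9 (push 6): stack=[0,6] mem=[0,0,0,0]
After op 10 (dup): stack=[0,6,6] mem=[0,0,0,0]
After op 11 (-): stack=[0,0] mem=[0,0,0,0]
After op 12 (/): stack=[0] mem=[0,0,0,0]
After op 13 (dup): stack=[0,0] mem=[0,0,0,0]
After op 14 (dup): stack=[0,0,0] mem=[0,0,0,0]
After op 15 (/): stack=[0,0] mem=[0,0,0,0]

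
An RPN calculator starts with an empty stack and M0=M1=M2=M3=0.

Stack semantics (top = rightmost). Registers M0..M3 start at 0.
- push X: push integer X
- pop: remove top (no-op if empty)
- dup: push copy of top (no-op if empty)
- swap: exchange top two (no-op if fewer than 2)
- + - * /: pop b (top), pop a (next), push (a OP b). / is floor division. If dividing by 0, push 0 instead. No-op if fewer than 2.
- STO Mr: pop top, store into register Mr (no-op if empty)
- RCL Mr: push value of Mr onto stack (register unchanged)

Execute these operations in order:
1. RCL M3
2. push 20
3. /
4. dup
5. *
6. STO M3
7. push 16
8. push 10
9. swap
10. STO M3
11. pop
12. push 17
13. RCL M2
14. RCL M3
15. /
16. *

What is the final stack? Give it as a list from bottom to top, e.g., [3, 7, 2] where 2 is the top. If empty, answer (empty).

After op 1 (RCL M3): stack=[0] mem=[0,0,0,0]
After op 2 (push 20): stack=[0,20] mem=[0,0,0,0]
After op 3 (/): stack=[0] mem=[0,0,0,0]
After op 4 (dup): stack=[0,0] mem=[0,0,0,0]
After op 5 (*): stack=[0] mem=[0,0,0,0]
After op 6 (STO M3): stack=[empty] mem=[0,0,0,0]
After op 7 (push 16): stack=[16] mem=[0,0,0,0]
After op 8 (push 10): stack=[16,10] mem=[0,0,0,0]
After op 9 (swap): stack=[10,16] mem=[0,0,0,0]
After op 10 (STO M3): stack=[10] mem=[0,0,0,16]
After op 11 (pop): stack=[empty] mem=[0,0,0,16]
After op 12 (push 17): stack=[17] mem=[0,0,0,16]
After op 13 (RCL M2): stack=[17,0] mem=[0,0,0,16]
After op 14 (RCL M3): stack=[17,0,16] mem=[0,0,0,16]
After op 15 (/): stack=[17,0] mem=[0,0,0,16]
After op 16 (*): stack=[0] mem=[0,0,0,16]

Answer: [0]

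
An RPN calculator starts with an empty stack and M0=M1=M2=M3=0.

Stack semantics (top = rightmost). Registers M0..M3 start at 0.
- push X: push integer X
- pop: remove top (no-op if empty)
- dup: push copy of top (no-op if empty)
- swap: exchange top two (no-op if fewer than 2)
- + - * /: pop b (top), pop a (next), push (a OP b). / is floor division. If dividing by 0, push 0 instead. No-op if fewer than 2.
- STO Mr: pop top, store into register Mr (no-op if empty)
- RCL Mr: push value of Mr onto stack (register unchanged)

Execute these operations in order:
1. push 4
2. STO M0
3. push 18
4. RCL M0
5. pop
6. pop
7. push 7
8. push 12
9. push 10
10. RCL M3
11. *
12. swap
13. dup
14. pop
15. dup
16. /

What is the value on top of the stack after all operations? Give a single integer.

After op 1 (push 4): stack=[4] mem=[0,0,0,0]
After op 2 (STO M0): stack=[empty] mem=[4,0,0,0]
After op 3 (push 18): stack=[18] mem=[4,0,0,0]
After op 4 (RCL M0): stack=[18,4] mem=[4,0,0,0]
After op 5 (pop): stack=[18] mem=[4,0,0,0]
After op 6 (pop): stack=[empty] mem=[4,0,0,0]
After op 7 (push 7): stack=[7] mem=[4,0,0,0]
After op 8 (push 12): stack=[7,12] mem=[4,0,0,0]
After op 9 (push 10): stack=[7,12,10] mem=[4,0,0,0]
After op 10 (RCL M3): stack=[7,12,10,0] mem=[4,0,0,0]
After op 11 (*): stack=[7,12,0] mem=[4,0,0,0]
After op 12 (swap): stack=[7,0,12] mem=[4,0,0,0]
After op 13 (dup): stack=[7,0,12,12] mem=[4,0,0,0]
After op 14 (pop): stack=[7,0,12] mem=[4,0,0,0]
After op 15 (dup): stack=[7,0,12,12] mem=[4,0,0,0]
After op 16 (/): stack=[7,0,1] mem=[4,0,0,0]

Answer: 1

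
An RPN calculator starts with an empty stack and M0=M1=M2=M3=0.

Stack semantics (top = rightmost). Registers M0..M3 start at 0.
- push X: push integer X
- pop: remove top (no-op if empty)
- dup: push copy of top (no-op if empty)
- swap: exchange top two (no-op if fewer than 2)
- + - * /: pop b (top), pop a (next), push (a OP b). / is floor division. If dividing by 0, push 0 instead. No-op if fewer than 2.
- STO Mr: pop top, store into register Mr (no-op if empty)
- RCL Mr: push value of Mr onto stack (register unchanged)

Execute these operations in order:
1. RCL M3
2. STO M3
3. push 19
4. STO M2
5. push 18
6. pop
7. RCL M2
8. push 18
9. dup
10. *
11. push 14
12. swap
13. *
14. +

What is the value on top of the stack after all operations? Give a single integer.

Answer: 4555

Derivation:
After op 1 (RCL M3): stack=[0] mem=[0,0,0,0]
After op 2 (STO M3): stack=[empty] mem=[0,0,0,0]
After op 3 (push 19): stack=[19] mem=[0,0,0,0]
After op 4 (STO M2): stack=[empty] mem=[0,0,19,0]
After op 5 (push 18): stack=[18] mem=[0,0,19,0]
After op 6 (pop): stack=[empty] mem=[0,0,19,0]
After op 7 (RCL M2): stack=[19] mem=[0,0,19,0]
After op 8 (push 18): stack=[19,18] mem=[0,0,19,0]
After op 9 (dup): stack=[19,18,18] mem=[0,0,19,0]
After op 10 (*): stack=[19,324] mem=[0,0,19,0]
After op 11 (push 14): stack=[19,324,14] mem=[0,0,19,0]
After op 12 (swap): stack=[19,14,324] mem=[0,0,19,0]
After op 13 (*): stack=[19,4536] mem=[0,0,19,0]
After op 14 (+): stack=[4555] mem=[0,0,19,0]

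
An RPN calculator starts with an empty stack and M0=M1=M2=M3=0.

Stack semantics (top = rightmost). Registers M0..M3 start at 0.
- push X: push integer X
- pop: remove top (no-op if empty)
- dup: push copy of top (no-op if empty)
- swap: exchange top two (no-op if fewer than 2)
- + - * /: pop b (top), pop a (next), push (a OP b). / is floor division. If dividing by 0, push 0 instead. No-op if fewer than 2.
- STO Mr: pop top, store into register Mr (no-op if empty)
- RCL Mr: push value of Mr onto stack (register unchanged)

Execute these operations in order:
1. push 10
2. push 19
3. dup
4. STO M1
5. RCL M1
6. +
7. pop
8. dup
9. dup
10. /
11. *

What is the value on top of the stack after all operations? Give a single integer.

Answer: 10

Derivation:
After op 1 (push 10): stack=[10] mem=[0,0,0,0]
After op 2 (push 19): stack=[10,19] mem=[0,0,0,0]
After op 3 (dup): stack=[10,19,19] mem=[0,0,0,0]
After op 4 (STO M1): stack=[10,19] mem=[0,19,0,0]
After op 5 (RCL M1): stack=[10,19,19] mem=[0,19,0,0]
After op 6 (+): stack=[10,38] mem=[0,19,0,0]
After op 7 (pop): stack=[10] mem=[0,19,0,0]
After op 8 (dup): stack=[10,10] mem=[0,19,0,0]
After op 9 (dup): stack=[10,10,10] mem=[0,19,0,0]
After op 10 (/): stack=[10,1] mem=[0,19,0,0]
After op 11 (*): stack=[10] mem=[0,19,0,0]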